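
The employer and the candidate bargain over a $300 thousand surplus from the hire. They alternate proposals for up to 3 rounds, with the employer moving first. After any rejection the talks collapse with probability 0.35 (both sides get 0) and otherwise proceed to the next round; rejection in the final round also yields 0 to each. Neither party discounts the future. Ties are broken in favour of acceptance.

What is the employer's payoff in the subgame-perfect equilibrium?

Round 3 (the employer proposes): rejection yields 0 for the candidate; the employer offers 0 and keeps 300.
Round 2 (the candidate proposes): rejecting gives the employer an expected 0.65 × 300 = 195, so the candidate offers 195, keeping 105.
Round 1 (the employer proposes): rejecting gives the candidate an expected 0.65 × 105 = 68.25; the employer offers that and keeps 231.75.

231.75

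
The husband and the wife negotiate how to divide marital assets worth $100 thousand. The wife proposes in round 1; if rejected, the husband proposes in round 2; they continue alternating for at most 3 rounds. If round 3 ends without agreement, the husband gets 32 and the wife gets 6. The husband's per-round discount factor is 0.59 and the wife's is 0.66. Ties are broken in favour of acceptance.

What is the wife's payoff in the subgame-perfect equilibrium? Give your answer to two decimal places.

Round 3 (the wife proposes): the husband gets 32 if talks fail, so the wife offers 32 and keeps 68.
Round 2 (the husband proposes): the wife can get 68 next round, worth 0.66 × 68 = 44.88 now, so the husband offers 44.88, keeping 55.12.
Round 1 (the wife proposes): the husband can get 55.12 next round, worth 0.59 × 55.12 = 32.5208 now. The wife offers 32.5208 and keeps 100 − 32.5208 = 67.4792.

67.48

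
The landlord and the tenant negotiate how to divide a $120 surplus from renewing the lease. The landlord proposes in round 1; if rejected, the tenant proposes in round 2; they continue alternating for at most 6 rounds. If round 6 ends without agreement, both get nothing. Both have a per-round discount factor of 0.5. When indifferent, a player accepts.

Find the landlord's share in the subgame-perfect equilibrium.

78.75

By backward induction:
Round 6 (the tenant proposes): the landlord will accept anything ≥ 0, so the tenant offers 0 and keeps 120.
Round 5 (the landlord proposes): the tenant can get 120 next round, worth 0.5 × 120 = 60 now. The landlord offers 60 and keeps 120 − 60 = 60.
Round 4 (the tenant proposes): the landlord can get 60 next round, worth 0.5 × 60 = 30 now, so the tenant offers 30, keeping 90.
Round 3 (the landlord proposes): the tenant can get 90 next round, worth 0.5 × 90 = 45 now, so the landlord offers 45, keeping 75.
Round 2 (the tenant proposes): the landlord can get 75 next round, worth 0.5 × 75 = 37.5 now, so the tenant offers 37.5, keeping 82.5.
Round 1 (the landlord proposes): the tenant can get 82.5 next round, worth 0.5 × 82.5 = 41.25 now, so the landlord offers 41.25, keeping 78.75.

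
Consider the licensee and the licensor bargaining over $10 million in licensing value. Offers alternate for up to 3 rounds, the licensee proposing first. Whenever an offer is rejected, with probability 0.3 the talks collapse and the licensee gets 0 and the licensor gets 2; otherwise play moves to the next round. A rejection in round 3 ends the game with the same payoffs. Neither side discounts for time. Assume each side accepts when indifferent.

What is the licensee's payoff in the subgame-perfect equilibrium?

By backward induction:
Round 3 (the licensee proposes): the licensor gets 2 if talks fail, so the licensee offers 2 and keeps 8.
Round 2 (the licensor proposes): rejecting gives the licensee an expected 0.7 × 8 = 5.6, so the licensor offers 5.6, keeping 4.4.
Round 1 (the licensee proposes): rejecting gives the licensor an expected 0.7 × 4.4 + 0.3 × 2 = 3.68. The licensee offers 3.68 and keeps 10 − 3.68 = 6.32.

6.32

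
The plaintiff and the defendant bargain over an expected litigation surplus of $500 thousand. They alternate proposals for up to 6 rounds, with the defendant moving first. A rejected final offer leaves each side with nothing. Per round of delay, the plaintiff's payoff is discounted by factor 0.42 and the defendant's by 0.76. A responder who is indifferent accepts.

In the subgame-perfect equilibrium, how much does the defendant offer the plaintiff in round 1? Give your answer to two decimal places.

By backward induction:
Round 6 (the plaintiff proposes): rejection yields 0 for the defendant; the plaintiff offers 0 and keeps 500.
Round 5 (the defendant proposes): the plaintiff can get 500 next round, worth 0.42 × 500 = 210 now; the defendant offers that and keeps 290.
Round 4 (the plaintiff proposes): the defendant can get 290 next round, worth 0.76 × 290 = 220.4 now, so the plaintiff offers 220.4, keeping 279.6.
Round 3 (the defendant proposes): the plaintiff can get 279.6 next round, worth 0.42 × 279.6 = 117.432 now. The defendant offers 117.432 and keeps 500 − 117.432 = 382.568.
Round 2 (the plaintiff proposes): the defendant can get 382.568 next round, worth 0.76 × 382.568 = 290.75168 now, so the plaintiff offers 290.75168, keeping 209.24832.
Round 1 (the defendant proposes): the plaintiff can get 209.24832 next round, worth 0.42 × 209.24832 = 87.8842944 now, so the defendant offers 87.8842944, keeping 412.1157056.

87.88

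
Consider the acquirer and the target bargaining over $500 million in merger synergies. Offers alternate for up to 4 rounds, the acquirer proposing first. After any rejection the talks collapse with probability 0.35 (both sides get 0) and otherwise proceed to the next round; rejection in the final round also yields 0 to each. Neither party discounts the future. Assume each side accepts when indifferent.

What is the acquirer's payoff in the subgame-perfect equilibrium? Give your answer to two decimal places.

248.94

By backward induction:
Round 4 (the target proposes): the acquirer will accept anything ≥ 0, so the target offers 0 and keeps 500.
Round 3 (the acquirer proposes): rejecting gives the target an expected 0.65 × 500 = 325, so the acquirer offers 325, keeping 175.
Round 2 (the target proposes): rejecting gives the acquirer an expected 0.65 × 175 = 113.75. The target offers 113.75 and keeps 500 − 113.75 = 386.25.
Round 1 (the acquirer proposes): rejecting gives the target an expected 0.65 × 386.25 = 251.0625. The acquirer offers 251.0625 and keeps 500 − 251.0625 = 248.9375.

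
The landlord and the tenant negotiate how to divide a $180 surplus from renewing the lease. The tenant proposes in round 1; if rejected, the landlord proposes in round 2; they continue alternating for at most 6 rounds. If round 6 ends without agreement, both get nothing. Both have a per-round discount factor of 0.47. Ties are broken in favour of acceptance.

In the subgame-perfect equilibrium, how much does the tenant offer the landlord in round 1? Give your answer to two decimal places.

Round 6 (the landlord proposes): rejection yields 0 for the tenant; the landlord offers 0 and keeps 180.
Round 5 (the tenant proposes): the landlord can get 180 next round, worth 0.47 × 180 = 84.6 now. The tenant offers 84.6 and keeps 180 − 84.6 = 95.4.
Round 4 (the landlord proposes): the tenant can get 95.4 next round, worth 0.47 × 95.4 = 44.838 now, so the landlord offers 44.838, keeping 135.162.
Round 3 (the tenant proposes): the landlord can get 135.162 next round, worth 0.47 × 135.162 = 63.52614 now. The tenant offers 63.52614 and keeps 180 − 63.52614 = 116.47386.
Round 2 (the landlord proposes): the tenant can get 116.47386 next round, worth 0.47 × 116.47386 = 54.7427142 now. The landlord offers 54.7427142 and keeps 180 − 54.7427142 = 125.2572858.
Round 1 (the tenant proposes): the landlord can get 125.2572858 next round, worth 0.47 × 125.2572858 = 58.870924326 now; the tenant offers that and keeps 121.129075674.

58.87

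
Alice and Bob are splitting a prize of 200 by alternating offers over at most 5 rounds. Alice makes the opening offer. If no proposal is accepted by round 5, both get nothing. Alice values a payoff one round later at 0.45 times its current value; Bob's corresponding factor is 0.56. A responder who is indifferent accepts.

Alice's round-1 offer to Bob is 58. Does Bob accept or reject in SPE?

Round 5 (Alice proposes): Bob will accept anything ≥ 0, so Alice offers 0 and keeps 200.
Round 4 (Bob proposes): Alice can get 200 next round, worth 0.45 × 200 = 90 now. Bob offers 90 and keeps 200 − 90 = 110.
Round 3 (Alice proposes): Bob can get 110 next round, worth 0.56 × 110 = 61.6 now, so Alice offers 61.6, keeping 138.4.
Round 2 (Bob proposes): Alice can get 138.4 next round, worth 0.45 × 138.4 = 62.28 now. Bob offers 62.28 and keeps 200 − 62.28 = 137.72.
So by rejecting in round 1, Bob gets 137.72 next round, worth 0.56 × 137.72 = 77.1232 now.
Offer 58 < 77.1232, so Bob rejects.

Reject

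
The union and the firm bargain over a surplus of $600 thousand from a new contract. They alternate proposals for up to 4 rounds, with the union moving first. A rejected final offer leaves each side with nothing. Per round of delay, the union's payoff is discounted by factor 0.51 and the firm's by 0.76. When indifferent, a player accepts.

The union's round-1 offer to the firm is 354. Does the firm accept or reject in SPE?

Round 4 (the firm proposes): rejection yields 0 for the union; the firm offers 0 and keeps 600.
Round 3 (the union proposes): the firm can get 600 next round, worth 0.76 × 600 = 456 now. The union offers 456 and keeps 600 − 456 = 144.
Round 2 (the firm proposes): the union can get 144 next round, worth 0.51 × 144 = 73.44 now, so the firm offers 73.44, keeping 526.56.
So by rejecting in round 1, the firm gets 526.56 next round, worth 0.76 × 526.56 = 400.1856 now.
Offer 354 < 400.1856, so the firm rejects.

Reject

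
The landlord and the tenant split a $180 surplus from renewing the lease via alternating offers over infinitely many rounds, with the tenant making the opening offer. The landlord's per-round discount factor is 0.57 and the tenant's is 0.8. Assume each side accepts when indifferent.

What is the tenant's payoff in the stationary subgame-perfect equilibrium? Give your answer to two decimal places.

142.28

When the tenant proposes, the landlord accepts any offer worth at least 0.57 times what the landlord would get by proposing next round; and vice versa.
This gives x = 180 − 0.57y and y = 180 − 0.8x, where x and y are each side's share when it proposes.
Hence (1 − 0.57·0.8)x = 180(1 − 0.57), i.e. 0.544·x = 77.4.
x ≈ 142.2794; the landlord's share is 180 − x ≈ 37.7206.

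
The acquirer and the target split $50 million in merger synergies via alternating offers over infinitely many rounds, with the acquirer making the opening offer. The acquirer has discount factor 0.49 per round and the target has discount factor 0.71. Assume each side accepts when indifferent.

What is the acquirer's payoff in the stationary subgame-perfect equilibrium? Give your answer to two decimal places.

22.24

In a stationary SPE each proposer offers the other exactly their discounted continuation value.
If the acquirer keeps x when proposing and the target keeps y when proposing, then x = 50 − 0.71y and y = 50 − 0.49x.
Solving: x = 50(1 − 0.71) / (1 − 0.49·0.71) = 14.5 / 0.6521 ≈ 22.2359.
The target gets 50 − 22.2359 ≈ 27.7641.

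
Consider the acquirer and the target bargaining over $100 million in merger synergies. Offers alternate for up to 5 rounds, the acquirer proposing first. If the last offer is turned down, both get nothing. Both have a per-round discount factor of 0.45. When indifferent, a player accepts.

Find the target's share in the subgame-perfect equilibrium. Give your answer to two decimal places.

29.76

By backward induction:
Round 5 (the acquirer proposes): rejection yields 0 for the target; the acquirer offers 0 and keeps 100.
Round 4 (the target proposes): the acquirer can get 100 next round, worth 0.45 × 100 = 45 now; the target offers that and keeps 55.
Round 3 (the acquirer proposes): the target can get 55 next round, worth 0.45 × 55 = 24.75 now; the acquirer offers that and keeps 75.25.
Round 2 (the target proposes): the acquirer can get 75.25 next round, worth 0.45 × 75.25 = 33.8625 now; the target offers that and keeps 66.1375.
Round 1 (the acquirer proposes): the target can get 66.1375 next round, worth 0.45 × 66.1375 = 29.761875 now, so the acquirer offers 29.761875, keeping 70.238125.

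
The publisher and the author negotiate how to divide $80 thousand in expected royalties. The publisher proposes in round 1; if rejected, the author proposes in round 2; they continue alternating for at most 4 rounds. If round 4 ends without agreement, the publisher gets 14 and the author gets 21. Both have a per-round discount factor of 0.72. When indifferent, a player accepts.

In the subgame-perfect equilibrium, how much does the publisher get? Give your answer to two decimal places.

Round 4 (the author proposes): the publisher gets 14 if talks fail, so the author offers 14 and keeps 66.
Round 3 (the publisher proposes): the author can get 66 next round, worth 0.72 × 66 = 47.52 now, so the publisher offers 47.52, keeping 32.48.
Round 2 (the author proposes): the publisher can get 32.48 next round, worth 0.72 × 32.48 = 23.3856 now. The author offers 23.3856 and keeps 80 − 23.3856 = 56.6144.
Round 1 (the publisher proposes): the author can get 56.6144 next round, worth 0.72 × 56.6144 = 40.762368 now; the publisher offers that and keeps 39.237632.

39.24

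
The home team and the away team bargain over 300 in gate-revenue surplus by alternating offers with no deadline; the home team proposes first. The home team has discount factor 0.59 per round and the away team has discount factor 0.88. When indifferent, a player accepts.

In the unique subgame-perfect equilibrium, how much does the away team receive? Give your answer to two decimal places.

225.12

Let x be the home team's share when the home team proposes and y be the away team's share when the away team proposes.
The away team accepts iff offered ≥ 0.88·y, so x = 300 − 0.88y. Symmetrically y = 300 − 0.59x.
Substituting: x = 300 − 0.88(300 − 0.59x), giving x(1 − 0.59·0.88) = 300(1 − 0.88).
So x = 300 × 0.12 / 0.4808 ≈ 74.8752, and the away team receives 300 − x ≈ 225.1248.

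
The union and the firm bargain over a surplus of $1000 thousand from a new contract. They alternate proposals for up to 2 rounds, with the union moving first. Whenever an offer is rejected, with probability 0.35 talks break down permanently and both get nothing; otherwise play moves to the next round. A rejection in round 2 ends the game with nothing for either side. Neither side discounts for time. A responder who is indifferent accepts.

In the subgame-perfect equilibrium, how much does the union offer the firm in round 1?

650

Round 2 (the firm proposes): the union will accept anything ≥ 0, so the firm offers 0 and keeps 1000.
Round 1 (the union proposes): rejecting gives the firm an expected 0.65 × 1000 = 650; the union offers that and keeps 350.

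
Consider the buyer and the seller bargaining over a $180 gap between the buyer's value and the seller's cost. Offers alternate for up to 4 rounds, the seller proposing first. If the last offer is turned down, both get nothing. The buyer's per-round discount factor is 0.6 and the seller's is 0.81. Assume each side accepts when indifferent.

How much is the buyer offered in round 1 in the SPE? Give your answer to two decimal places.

Work backward from the last round.
Round 4 (the buyer proposes): the seller will accept anything ≥ 0, so the buyer offers 0 and keeps 180.
Round 3 (the seller proposes): the buyer can get 180 next round, worth 0.6 × 180 = 108 now, so the seller offers 108, keeping 72.
Round 2 (the buyer proposes): the seller can get 72 next round, worth 0.81 × 72 = 58.32 now, so the buyer offers 58.32, keeping 121.68.
Round 1 (the seller proposes): the buyer can get 121.68 next round, worth 0.6 × 121.68 = 73.008 now; the seller offers that and keeps 106.992.

73.01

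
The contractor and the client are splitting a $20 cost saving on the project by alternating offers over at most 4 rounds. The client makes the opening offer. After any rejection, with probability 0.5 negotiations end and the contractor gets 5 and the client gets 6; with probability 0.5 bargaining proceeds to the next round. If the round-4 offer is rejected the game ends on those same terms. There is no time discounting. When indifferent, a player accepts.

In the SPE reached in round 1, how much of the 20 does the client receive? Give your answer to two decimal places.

By backward induction:
Round 4 (the contractor proposes): the client gets 6 if talks fail, so the contractor offers 6 and keeps 14.
Round 3 (the client proposes): rejecting gives the contractor an expected 0.5 × 14 + 0.5 × 5 = 9.5, so the client offers 9.5, keeping 10.5.
Round 2 (the contractor proposes): rejecting gives the client an expected 0.5 × 10.5 + 0.5 × 6 = 8.25. The contractor offers 8.25 and keeps 20 − 8.25 = 11.75.
Round 1 (the client proposes): rejecting gives the contractor an expected 0.5 × 11.75 + 0.5 × 5 = 8.375. The client offers 8.375 and keeps 20 − 8.375 = 11.625.

11.63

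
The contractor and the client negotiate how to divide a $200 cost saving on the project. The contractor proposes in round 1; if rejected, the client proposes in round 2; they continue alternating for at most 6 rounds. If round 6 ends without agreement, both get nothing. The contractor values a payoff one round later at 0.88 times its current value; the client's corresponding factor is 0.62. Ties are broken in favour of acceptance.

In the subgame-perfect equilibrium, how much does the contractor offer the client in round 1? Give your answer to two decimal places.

59.91

Work backward from the last round.
Round 6 (the client proposes): the contractor will accept anything ≥ 0, so the client offers 0 and keeps 200.
Round 5 (the contractor proposes): the client can get 200 next round, worth 0.62 × 200 = 124 now. The contractor offers 124 and keeps 200 − 124 = 76.
Round 4 (the client proposes): the contractor can get 76 next round, worth 0.88 × 76 = 66.88 now, so the client offers 66.88, keeping 133.12.
Round 3 (the contractor proposes): the client can get 133.12 next round, worth 0.62 × 133.12 = 82.5344 now, so the contractor offers 82.5344, keeping 117.4656.
Round 2 (the client proposes): the contractor can get 117.4656 next round, worth 0.88 × 117.4656 = 103.369728 now. The client offers 103.369728 and keeps 200 − 103.369728 = 96.630272.
Round 1 (the contractor proposes): the client can get 96.630272 next round, worth 0.62 × 96.630272 = 59.91076864 now. The contractor offers 59.91076864 and keeps 200 − 59.91076864 = 140.08923136.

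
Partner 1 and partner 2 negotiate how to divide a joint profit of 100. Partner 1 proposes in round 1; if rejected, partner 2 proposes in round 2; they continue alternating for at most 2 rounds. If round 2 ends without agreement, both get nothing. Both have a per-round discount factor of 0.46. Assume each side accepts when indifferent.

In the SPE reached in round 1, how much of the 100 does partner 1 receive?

Work backward from the last round.
Round 2 (partner 2 proposes): rejection yields 0 for partner 1; partner 2 offers 0 and keeps 100.
Round 1 (partner 1 proposes): partner 2 can get 100 next round, worth 0.46 × 100 = 46 now. Partner 1 offers 46 and keeps 100 − 46 = 54.

54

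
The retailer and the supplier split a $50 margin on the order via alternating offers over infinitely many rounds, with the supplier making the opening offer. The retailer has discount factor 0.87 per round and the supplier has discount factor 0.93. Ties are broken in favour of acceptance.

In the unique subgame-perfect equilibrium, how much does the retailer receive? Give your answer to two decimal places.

When the supplier proposes, the retailer accepts any offer worth at least 0.87 times what the retailer would get by proposing next round; and vice versa.
This gives x = 50 − 0.87y and y = 50 − 0.93x, where x and y are each side's share when it proposes.
Hence (1 − 0.87·0.93)x = 50(1 − 0.87), i.e. 0.1909·x = 6.5.
x ≈ 34.0492; the retailer's share is 50 − x ≈ 15.9508.

15.95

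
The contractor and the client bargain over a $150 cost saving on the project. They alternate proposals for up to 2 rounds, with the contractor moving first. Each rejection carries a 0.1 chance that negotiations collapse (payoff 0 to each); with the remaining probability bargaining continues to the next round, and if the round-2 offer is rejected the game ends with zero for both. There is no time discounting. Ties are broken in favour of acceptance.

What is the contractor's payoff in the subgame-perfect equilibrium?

15

Round 2 (the client proposes): the contractor will accept anything ≥ 0, so the client offers 0 and keeps 150.
Round 1 (the contractor proposes): rejecting gives the client an expected 0.9 × 150 = 135. The contractor offers 135 and keeps 150 − 135 = 15.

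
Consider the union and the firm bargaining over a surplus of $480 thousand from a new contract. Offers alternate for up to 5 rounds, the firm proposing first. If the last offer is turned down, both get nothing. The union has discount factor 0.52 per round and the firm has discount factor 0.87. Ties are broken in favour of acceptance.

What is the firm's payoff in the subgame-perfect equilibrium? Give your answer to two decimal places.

Round 5 (the firm proposes): the union will accept anything ≥ 0, so the firm offers 0 and keeps 480.
Round 4 (the union proposes): the firm can get 480 next round, worth 0.87 × 480 = 417.6 now; the union offers that and keeps 62.4.
Round 3 (the firm proposes): the union can get 62.4 next round, worth 0.52 × 62.4 = 32.448 now, so the firm offers 32.448, keeping 447.552.
Round 2 (the union proposes): the firm can get 447.552 next round, worth 0.87 × 447.552 = 389.37024 now. The union offers 389.37024 and keeps 480 − 389.37024 = 90.62976.
Round 1 (the firm proposes): the union can get 90.62976 next round, worth 0.52 × 90.62976 = 47.1274752 now; the firm offers that and keeps 432.8725248.

432.87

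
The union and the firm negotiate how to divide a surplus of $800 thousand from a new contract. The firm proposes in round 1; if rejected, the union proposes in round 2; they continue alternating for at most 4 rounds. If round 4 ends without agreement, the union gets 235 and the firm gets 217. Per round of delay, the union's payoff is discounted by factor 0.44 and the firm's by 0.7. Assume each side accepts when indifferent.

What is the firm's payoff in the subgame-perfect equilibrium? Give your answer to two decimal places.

Round 4 (the union proposes): the firm gets 217 if talks fail, so the union offers 217 and keeps 583.
Round 3 (the firm proposes): the union can get 583 next round, worth 0.44 × 583 = 256.52 now. The firm offers 256.52 and keeps 800 − 256.52 = 543.48.
Round 2 (the union proposes): the firm can get 543.48 next round, worth 0.7 × 543.48 = 380.436 now. The union offers 380.436 and keeps 800 − 380.436 = 419.564.
Round 1 (the firm proposes): the union can get 419.564 next round, worth 0.44 × 419.564 = 184.60816 now, so the firm offers 184.60816, keeping 615.39184.

615.39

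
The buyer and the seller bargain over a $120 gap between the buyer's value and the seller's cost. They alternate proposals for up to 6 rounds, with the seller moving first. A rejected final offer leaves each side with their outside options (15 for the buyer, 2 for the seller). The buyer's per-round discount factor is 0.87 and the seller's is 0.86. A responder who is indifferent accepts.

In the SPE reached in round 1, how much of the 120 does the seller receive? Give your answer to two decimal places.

Round 6 (the buyer proposes): the seller gets 2 if talks fail, so the buyer offers 2 and keeps 118.
Round 5 (the seller proposes): the buyer can get 118 next round, worth 0.87 × 118 = 102.66 now, so the seller offers 102.66, keeping 17.34.
Round 4 (the buyer proposes): the seller can get 17.34 next round, worth 0.86 × 17.34 = 14.9124 now. The buyer offers 14.9124 and keeps 120 − 14.9124 = 105.0876.
Round 3 (the seller proposes): the buyer can get 105.0876 next round, worth 0.87 × 105.0876 = 91.426212 now. The seller offers 91.426212 and keeps 120 − 91.426212 = 28.573788.
Round 2 (the buyer proposes): the seller can get 28.573788 next round, worth 0.86 × 28.573788 = 24.57345768 now. The buyer offers 24.57345768 and keeps 120 − 24.57345768 = 95.42654232.
Round 1 (the seller proposes): the buyer can get 95.42654232 next round, worth 0.87 × 95.42654232 = 83.0210918184 now; the seller offers that and keeps 36.9789081816.

36.98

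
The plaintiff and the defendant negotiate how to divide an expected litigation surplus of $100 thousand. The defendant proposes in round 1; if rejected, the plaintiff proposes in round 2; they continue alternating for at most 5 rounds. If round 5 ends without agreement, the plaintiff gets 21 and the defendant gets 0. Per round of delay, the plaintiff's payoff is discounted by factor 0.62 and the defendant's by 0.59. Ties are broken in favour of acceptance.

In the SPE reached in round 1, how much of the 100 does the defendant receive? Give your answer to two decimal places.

By backward induction:
Round 5 (the defendant proposes): the plaintiff gets 21 if talks fail, so the defendant offers 21 and keeps 79.
Round 4 (the plaintiff proposes): the defendant can get 79 next round, worth 0.59 × 79 = 46.61 now; the plaintiff offers that and keeps 53.39.
Round 3 (the defendant proposes): the plaintiff can get 53.39 next round, worth 0.62 × 53.39 = 33.1018 now, so the defendant offers 33.1018, keeping 66.8982.
Round 2 (the plaintiff proposes): the defendant can get 66.8982 next round, worth 0.59 × 66.8982 = 39.469938 now, so the plaintiff offers 39.469938, keeping 60.530062.
Round 1 (the defendant proposes): the plaintiff can get 60.530062 next round, worth 0.62 × 60.530062 = 37.52863844 now, so the defendant offers 37.52863844, keeping 62.47136156.

62.47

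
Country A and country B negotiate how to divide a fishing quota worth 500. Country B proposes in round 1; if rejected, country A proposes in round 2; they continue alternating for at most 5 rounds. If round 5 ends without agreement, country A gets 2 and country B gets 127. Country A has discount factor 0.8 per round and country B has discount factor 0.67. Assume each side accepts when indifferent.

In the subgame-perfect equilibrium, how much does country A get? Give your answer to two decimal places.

Round 5 (country B proposes): country A gets 2 if talks fail, so country B offers 2 and keeps 498.
Round 4 (country A proposes): country B can get 498 next round, worth 0.67 × 498 = 333.66 now. Country A offers 333.66 and keeps 500 − 333.66 = 166.34.
Round 3 (country B proposes): country A can get 166.34 next round, worth 0.8 × 166.34 = 133.072 now; country B offers that and keeps 366.928.
Round 2 (country A proposes): country B can get 366.928 next round, worth 0.67 × 366.928 = 245.84176 now, so country A offers 245.84176, keeping 254.15824.
Round 1 (country B proposes): country A can get 254.15824 next round, worth 0.8 × 254.15824 = 203.326592 now, so country B offers 203.326592, keeping 296.673408.

203.33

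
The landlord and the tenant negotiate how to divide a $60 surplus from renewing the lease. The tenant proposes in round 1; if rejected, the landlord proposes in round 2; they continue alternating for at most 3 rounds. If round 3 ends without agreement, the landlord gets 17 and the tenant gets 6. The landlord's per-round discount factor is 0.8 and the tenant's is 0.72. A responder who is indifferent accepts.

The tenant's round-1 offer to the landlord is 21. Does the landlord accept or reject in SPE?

Work out the landlord's continuation value if the offer is rejected.
Round 3 (the tenant proposes): the landlord gets 17 if talks fail, so the tenant offers 17 and keeps 43.
Round 2 (the landlord proposes): the tenant can get 43 next round, worth 0.72 × 43 = 30.96 now; the landlord offers that and keeps 29.04.
So by rejecting in round 1, the landlord gets 29.04 next round, worth 0.8 × 29.04 = 23.232 now.
Offer 21 < 23.232, so the landlord rejects.

Reject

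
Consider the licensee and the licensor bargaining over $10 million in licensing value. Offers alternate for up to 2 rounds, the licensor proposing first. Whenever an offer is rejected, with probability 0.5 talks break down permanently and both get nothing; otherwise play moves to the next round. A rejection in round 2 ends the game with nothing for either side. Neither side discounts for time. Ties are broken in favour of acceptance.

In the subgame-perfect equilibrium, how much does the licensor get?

5

Round 2 (the licensee proposes): the licensor will accept anything ≥ 0, so the licensee offers 0 and keeps 10.
Round 1 (the licensor proposes): rejecting gives the licensee an expected 0.5 × 10 = 5. The licensor offers 5 and keeps 10 − 5 = 5.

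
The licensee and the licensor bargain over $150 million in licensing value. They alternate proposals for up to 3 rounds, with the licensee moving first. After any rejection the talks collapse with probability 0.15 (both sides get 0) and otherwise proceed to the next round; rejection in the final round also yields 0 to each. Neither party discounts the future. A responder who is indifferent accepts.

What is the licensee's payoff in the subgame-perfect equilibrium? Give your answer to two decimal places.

130.88

By backward induction:
Round 3 (the licensee proposes): the licensor will accept anything ≥ 0, so the licensee offers 0 and keeps 150.
Round 2 (the licensor proposes): rejecting gives the licensee an expected 0.85 × 150 = 127.5, so the licensor offers 127.5, keeping 22.5.
Round 1 (the licensee proposes): rejecting gives the licensor an expected 0.85 × 22.5 = 19.125; the licensee offers that and keeps 130.875.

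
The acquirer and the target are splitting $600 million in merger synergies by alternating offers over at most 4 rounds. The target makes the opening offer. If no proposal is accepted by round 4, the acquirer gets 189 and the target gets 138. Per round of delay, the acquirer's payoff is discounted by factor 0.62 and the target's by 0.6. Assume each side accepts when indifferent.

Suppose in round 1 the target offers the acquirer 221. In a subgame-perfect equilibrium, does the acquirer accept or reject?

Round 4 (the acquirer proposes): the target gets 138 if talks fail, so the acquirer offers 138 and keeps 462.
Round 3 (the target proposes): the acquirer can get 462 next round, worth 0.62 × 462 = 286.44 now. The target offers 286.44 and keeps 600 − 286.44 = 313.56.
Round 2 (the acquirer proposes): the target can get 313.56 next round, worth 0.6 × 313.56 = 188.136 now; the acquirer offers that and keeps 411.864.
So by rejecting in round 1, the acquirer gets 411.864 next round, worth 0.62 × 411.864 = 255.35568 now.
Offer 221 < 255.35568, so the acquirer rejects.

Reject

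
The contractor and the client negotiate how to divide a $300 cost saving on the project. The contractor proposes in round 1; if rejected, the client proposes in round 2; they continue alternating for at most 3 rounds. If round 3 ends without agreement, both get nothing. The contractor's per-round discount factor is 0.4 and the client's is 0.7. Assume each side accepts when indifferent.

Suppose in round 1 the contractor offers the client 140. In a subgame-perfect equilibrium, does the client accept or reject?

Accept

Round 3 (the contractor proposes): rejection yields 0 for the client; the contractor offers 0 and keeps 300.
Round 2 (the client proposes): the contractor can get 300 next round, worth 0.4 × 300 = 120 now. The client offers 120 and keeps 300 − 120 = 180.
So by rejecting in round 1, the client gets 180 next round, worth 0.7 × 180 = 126 now.
Offer 140 ≥ 126, so the client accepts.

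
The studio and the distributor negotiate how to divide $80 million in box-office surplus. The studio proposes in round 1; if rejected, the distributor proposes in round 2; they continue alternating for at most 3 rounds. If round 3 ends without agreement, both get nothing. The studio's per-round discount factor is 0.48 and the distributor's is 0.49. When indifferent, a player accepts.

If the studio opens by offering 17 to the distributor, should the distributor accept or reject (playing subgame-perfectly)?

Work out the distributor's continuation value if the offer is rejected.
Round 3 (the studio proposes): rejection yields 0 for the distributor; the studio offers 0 and keeps 80.
Round 2 (the distributor proposes): the studio can get 80 next round, worth 0.48 × 80 = 38.4 now, so the distributor offers 38.4, keeping 41.6.
So by rejecting in round 1, the distributor gets 41.6 next round, worth 0.49 × 41.6 = 20.384 now.
Offer 17 < 20.384, so the distributor rejects.

Reject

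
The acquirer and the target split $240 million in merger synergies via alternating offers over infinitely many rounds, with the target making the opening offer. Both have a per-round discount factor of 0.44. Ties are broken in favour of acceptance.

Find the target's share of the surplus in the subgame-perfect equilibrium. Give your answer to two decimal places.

166.67

Let x be the target's share when the target proposes and y be the acquirer's share when the acquirer proposes.
The acquirer accepts iff offered ≥ 0.44·y, so x = 240 − 0.44y. Symmetrically y = 240 − 0.44x.
Substituting: x = 240 − 0.44(240 − 0.44x), giving x(1 − 0.44·0.44) = 240(1 − 0.44).
So x = 240 × 0.56 / 0.8064 ≈ 166.6667, and the acquirer receives 240 − x ≈ 73.3333.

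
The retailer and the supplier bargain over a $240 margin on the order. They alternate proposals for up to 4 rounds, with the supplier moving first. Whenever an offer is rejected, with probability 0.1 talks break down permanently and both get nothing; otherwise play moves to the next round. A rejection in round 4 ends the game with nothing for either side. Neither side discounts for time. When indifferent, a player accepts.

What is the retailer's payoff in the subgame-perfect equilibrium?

Round 4 (the retailer proposes): rejection yields 0 for the supplier; the retailer offers 0 and keeps 240.
Round 3 (the supplier proposes): rejecting gives the retailer an expected 0.9 × 240 = 216. The supplier offers 216 and keeps 240 − 216 = 24.
Round 2 (the retailer proposes): rejecting gives the supplier an expected 0.9 × 24 = 21.6, so the retailer offers 21.6, keeping 218.4.
Round 1 (the supplier proposes): rejecting gives the retailer an expected 0.9 × 218.4 = 196.56. The supplier offers 196.56 and keeps 240 − 196.56 = 43.44.

196.56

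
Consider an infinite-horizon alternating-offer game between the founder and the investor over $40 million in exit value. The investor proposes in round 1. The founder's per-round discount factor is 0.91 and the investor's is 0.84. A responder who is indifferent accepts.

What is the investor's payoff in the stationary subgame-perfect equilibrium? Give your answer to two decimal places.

When the investor proposes, the founder accepts any offer worth at least 0.91 times what the founder would get by proposing next round; and vice versa.
This gives x = 40 − 0.91y and y = 40 − 0.84x, where x and y are each side's share when it proposes.
Hence (1 − 0.91·0.84)x = 40(1 − 0.91), i.e. 0.2356·x = 3.6.
x ≈ 15.2801; the founder's share is 40 − x ≈ 24.7199.

15.28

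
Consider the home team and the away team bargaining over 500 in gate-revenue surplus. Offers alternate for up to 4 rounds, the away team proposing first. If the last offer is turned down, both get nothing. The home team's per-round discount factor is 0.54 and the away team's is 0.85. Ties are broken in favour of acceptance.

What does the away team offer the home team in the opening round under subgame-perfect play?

Round 4 (the home team proposes): the away team will accept anything ≥ 0, so the home team offers 0 and keeps 500.
Round 3 (the away team proposes): the home team can get 500 next round, worth 0.54 × 500 = 270 now, so the away team offers 270, keeping 230.
Round 2 (the home team proposes): the away team can get 230 next round, worth 0.85 × 230 = 195.5 now; the home team offers that and keeps 304.5.
Round 1 (the away team proposes): the home team can get 304.5 next round, worth 0.54 × 304.5 = 164.43 now, so the away team offers 164.43, keeping 335.57.

164.43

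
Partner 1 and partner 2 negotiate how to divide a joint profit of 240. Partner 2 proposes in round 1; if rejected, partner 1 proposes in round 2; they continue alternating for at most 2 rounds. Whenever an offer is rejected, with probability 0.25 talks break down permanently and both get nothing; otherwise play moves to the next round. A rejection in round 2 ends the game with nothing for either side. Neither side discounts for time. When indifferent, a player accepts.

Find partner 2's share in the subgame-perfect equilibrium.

60

By backward induction:
Round 2 (partner 1 proposes): partner 2 will accept anything ≥ 0, so partner 1 offers 0 and keeps 240.
Round 1 (partner 2 proposes): rejecting gives partner 1 an expected 0.75 × 240 = 180, so partner 2 offers 180, keeping 60.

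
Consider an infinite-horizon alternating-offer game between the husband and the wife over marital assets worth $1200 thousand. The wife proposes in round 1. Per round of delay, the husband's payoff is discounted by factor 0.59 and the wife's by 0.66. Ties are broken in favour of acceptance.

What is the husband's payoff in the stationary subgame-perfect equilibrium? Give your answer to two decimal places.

394.24

When the wife proposes, the husband accepts any offer worth at least 0.59 times what the husband would get by proposing next round; and vice versa.
This gives x = 1200 − 0.59y and y = 1200 − 0.66x, where x and y are each side's share when it proposes.
Hence (1 − 0.59·0.66)x = 1200(1 − 0.59), i.e. 0.6106·x = 492.
x ≈ 805.7648; the husband's share is 1200 − x ≈ 394.2352.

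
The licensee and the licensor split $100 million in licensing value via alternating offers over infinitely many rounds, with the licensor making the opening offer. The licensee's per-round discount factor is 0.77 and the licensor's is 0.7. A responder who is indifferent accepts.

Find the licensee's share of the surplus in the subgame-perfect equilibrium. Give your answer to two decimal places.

50.11

In a stationary SPE each proposer offers the other exactly their discounted continuation value.
If the licensor keeps x when proposing and the licensee keeps y when proposing, then x = 100 − 0.77y and y = 100 − 0.7x.
Solving: x = 100(1 − 0.77) / (1 − 0.7·0.77) = 23 / 0.461 ≈ 49.8915.
The licensee gets 100 − 49.8915 ≈ 50.1085.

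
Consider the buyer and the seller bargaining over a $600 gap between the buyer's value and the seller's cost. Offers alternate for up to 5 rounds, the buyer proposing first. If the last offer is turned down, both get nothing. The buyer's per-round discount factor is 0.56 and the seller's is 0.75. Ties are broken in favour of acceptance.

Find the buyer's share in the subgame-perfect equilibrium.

318.84

Round 5 (the buyer proposes): rejection yields 0 for the seller; the buyer offers 0 and keeps 600.
Round 4 (the seller proposes): the buyer can get 600 next round, worth 0.56 × 600 = 336 now, so the seller offers 336, keeping 264.
Round 3 (the buyer proposes): the seller can get 264 next round, worth 0.75 × 264 = 198 now; the buyer offers that and keeps 402.
Round 2 (the seller proposes): the buyer can get 402 next round, worth 0.56 × 402 = 225.12 now; the seller offers that and keeps 374.88.
Round 1 (the buyer proposes): the seller can get 374.88 next round, worth 0.75 × 374.88 = 281.16 now; the buyer offers that and keeps 318.84.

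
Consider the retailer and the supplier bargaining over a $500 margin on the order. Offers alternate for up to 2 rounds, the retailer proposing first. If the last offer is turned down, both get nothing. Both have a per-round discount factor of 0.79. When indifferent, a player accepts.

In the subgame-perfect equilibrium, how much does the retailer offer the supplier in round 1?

Work backward from the last round.
Round 2 (the supplier proposes): rejection yields 0 for the retailer; the supplier offers 0 and keeps 500.
Round 1 (the retailer proposes): the supplier can get 500 next round, worth 0.79 × 500 = 395 now; the retailer offers that and keeps 105.

395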